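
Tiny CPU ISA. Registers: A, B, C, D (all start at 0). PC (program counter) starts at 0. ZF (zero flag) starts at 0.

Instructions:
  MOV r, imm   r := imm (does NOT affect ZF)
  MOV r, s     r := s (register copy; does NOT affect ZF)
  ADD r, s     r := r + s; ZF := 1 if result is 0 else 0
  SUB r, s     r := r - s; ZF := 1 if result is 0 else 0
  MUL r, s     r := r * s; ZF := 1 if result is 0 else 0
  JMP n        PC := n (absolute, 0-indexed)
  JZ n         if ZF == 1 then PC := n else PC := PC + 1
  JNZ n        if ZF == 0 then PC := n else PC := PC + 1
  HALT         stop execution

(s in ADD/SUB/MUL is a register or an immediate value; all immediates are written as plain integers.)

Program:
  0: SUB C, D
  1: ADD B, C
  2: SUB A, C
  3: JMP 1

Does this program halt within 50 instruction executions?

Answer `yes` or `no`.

Answer: no

Derivation:
Step 1: PC=0 exec 'SUB C, D'. After: A=0 B=0 C=0 D=0 ZF=1 PC=1
Step 2: PC=1 exec 'ADD B, C'. After: A=0 B=0 C=0 D=0 ZF=1 PC=2
Step 3: PC=2 exec 'SUB A, C'. After: A=0 B=0 C=0 D=0 ZF=1 PC=3
Step 4: PC=3 exec 'JMP 1'. After: A=0 B=0 C=0 D=0 ZF=1 PC=1
State after step 4 equals state after step 1: the program is in a cycle of length 3 and will never halt.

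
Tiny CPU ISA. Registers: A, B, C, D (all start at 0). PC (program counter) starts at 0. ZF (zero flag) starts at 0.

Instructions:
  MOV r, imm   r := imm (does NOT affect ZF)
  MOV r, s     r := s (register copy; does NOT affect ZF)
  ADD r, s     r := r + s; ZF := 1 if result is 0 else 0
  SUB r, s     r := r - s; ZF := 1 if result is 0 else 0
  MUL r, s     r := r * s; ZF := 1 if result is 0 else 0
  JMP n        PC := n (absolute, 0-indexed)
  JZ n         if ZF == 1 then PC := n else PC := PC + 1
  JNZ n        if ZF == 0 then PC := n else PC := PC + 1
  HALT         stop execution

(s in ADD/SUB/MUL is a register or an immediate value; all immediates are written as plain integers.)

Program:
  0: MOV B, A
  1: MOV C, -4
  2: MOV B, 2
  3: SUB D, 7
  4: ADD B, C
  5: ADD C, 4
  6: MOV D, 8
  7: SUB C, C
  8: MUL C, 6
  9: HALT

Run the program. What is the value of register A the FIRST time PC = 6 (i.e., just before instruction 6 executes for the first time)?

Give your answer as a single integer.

Step 1: PC=0 exec 'MOV B, A'. After: A=0 B=0 C=0 D=0 ZF=0 PC=1
Step 2: PC=1 exec 'MOV C, -4'. After: A=0 B=0 C=-4 D=0 ZF=0 PC=2
Step 3: PC=2 exec 'MOV B, 2'. After: A=0 B=2 C=-4 D=0 ZF=0 PC=3
Step 4: PC=3 exec 'SUB D, 7'. After: A=0 B=2 C=-4 D=-7 ZF=0 PC=4
Step 5: PC=4 exec 'ADD B, C'. After: A=0 B=-2 C=-4 D=-7 ZF=0 PC=5
Step 6: PC=5 exec 'ADD C, 4'. After: A=0 B=-2 C=0 D=-7 ZF=1 PC=6
First time PC=6: A=0

0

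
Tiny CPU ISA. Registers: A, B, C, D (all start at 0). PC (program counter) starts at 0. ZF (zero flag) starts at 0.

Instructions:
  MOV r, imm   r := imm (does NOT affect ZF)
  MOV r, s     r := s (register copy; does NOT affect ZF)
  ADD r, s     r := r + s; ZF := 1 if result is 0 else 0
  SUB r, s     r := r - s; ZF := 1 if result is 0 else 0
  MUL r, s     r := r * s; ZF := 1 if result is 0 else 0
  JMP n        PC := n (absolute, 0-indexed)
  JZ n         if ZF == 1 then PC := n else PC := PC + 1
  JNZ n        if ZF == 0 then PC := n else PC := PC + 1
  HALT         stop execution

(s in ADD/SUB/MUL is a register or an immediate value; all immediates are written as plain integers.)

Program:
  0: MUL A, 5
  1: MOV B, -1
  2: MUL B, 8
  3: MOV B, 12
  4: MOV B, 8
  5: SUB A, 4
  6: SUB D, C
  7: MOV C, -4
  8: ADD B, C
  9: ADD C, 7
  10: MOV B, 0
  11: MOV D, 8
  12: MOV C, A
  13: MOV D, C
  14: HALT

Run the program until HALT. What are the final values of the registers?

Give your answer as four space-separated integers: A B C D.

Answer: -4 0 -4 -4

Derivation:
Step 1: PC=0 exec 'MUL A, 5'. After: A=0 B=0 C=0 D=0 ZF=1 PC=1
Step 2: PC=1 exec 'MOV B, -1'. After: A=0 B=-1 C=0 D=0 ZF=1 PC=2
Step 3: PC=2 exec 'MUL B, 8'. After: A=0 B=-8 C=0 D=0 ZF=0 PC=3
Step 4: PC=3 exec 'MOV B, 12'. After: A=0 B=12 C=0 D=0 ZF=0 PC=4
Step 5: PC=4 exec 'MOV B, 8'. After: A=0 B=8 C=0 D=0 ZF=0 PC=5
Step 6: PC=5 exec 'SUB A, 4'. After: A=-4 B=8 C=0 D=0 ZF=0 PC=6
Step 7: PC=6 exec 'SUB D, C'. After: A=-4 B=8 C=0 D=0 ZF=1 PC=7
Step 8: PC=7 exec 'MOV C, -4'. After: A=-4 B=8 C=-4 D=0 ZF=1 PC=8
Step 9: PC=8 exec 'ADD B, C'. After: A=-4 B=4 C=-4 D=0 ZF=0 PC=9
Step 10: PC=9 exec 'ADD C, 7'. After: A=-4 B=4 C=3 D=0 ZF=0 PC=10
Step 11: PC=10 exec 'MOV B, 0'. After: A=-4 B=0 C=3 D=0 ZF=0 PC=11
Step 12: PC=11 exec 'MOV D, 8'. After: A=-4 B=0 C=3 D=8 ZF=0 PC=12
Step 13: PC=12 exec 'MOV C, A'. After: A=-4 B=0 C=-4 D=8 ZF=0 PC=13
Step 14: PC=13 exec 'MOV D, C'. After: A=-4 B=0 C=-4 D=-4 ZF=0 PC=14
Step 15: PC=14 exec 'HALT'. After: A=-4 B=0 C=-4 D=-4 ZF=0 PC=14 HALTED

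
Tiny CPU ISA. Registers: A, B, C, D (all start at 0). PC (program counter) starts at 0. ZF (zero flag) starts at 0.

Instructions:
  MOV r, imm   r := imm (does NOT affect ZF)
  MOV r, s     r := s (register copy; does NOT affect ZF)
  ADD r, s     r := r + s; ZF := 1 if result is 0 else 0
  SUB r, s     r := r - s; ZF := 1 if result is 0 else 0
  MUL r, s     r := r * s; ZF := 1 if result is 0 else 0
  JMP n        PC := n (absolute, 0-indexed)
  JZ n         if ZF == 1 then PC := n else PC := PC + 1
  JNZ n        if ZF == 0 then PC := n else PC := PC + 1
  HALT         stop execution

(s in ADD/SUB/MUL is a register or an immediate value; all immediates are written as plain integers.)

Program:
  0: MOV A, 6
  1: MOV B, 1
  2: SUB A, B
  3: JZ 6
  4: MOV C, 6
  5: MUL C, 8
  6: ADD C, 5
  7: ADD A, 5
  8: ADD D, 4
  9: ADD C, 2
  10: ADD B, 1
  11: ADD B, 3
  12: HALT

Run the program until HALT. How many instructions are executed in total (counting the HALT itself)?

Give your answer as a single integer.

Answer: 13

Derivation:
Step 1: PC=0 exec 'MOV A, 6'. After: A=6 B=0 C=0 D=0 ZF=0 PC=1
Step 2: PC=1 exec 'MOV B, 1'. After: A=6 B=1 C=0 D=0 ZF=0 PC=2
Step 3: PC=2 exec 'SUB A, B'. After: A=5 B=1 C=0 D=0 ZF=0 PC=3
Step 4: PC=3 exec 'JZ 6'. After: A=5 B=1 C=0 D=0 ZF=0 PC=4
Step 5: PC=4 exec 'MOV C, 6'. After: A=5 B=1 C=6 D=0 ZF=0 PC=5
Step 6: PC=5 exec 'MUL C, 8'. After: A=5 B=1 C=48 D=0 ZF=0 PC=6
Step 7: PC=6 exec 'ADD C, 5'. After: A=5 B=1 C=53 D=0 ZF=0 PC=7
Step 8: PC=7 exec 'ADD A, 5'. After: A=10 B=1 C=53 D=0 ZF=0 PC=8
Step 9: PC=8 exec 'ADD D, 4'. After: A=10 B=1 C=53 D=4 ZF=0 PC=9
Step 10: PC=9 exec 'ADD C, 2'. After: A=10 B=1 C=55 D=4 ZF=0 PC=10
Step 11: PC=10 exec 'ADD B, 1'. After: A=10 B=2 C=55 D=4 ZF=0 PC=11
Step 12: PC=11 exec 'ADD B, 3'. After: A=10 B=5 C=55 D=4 ZF=0 PC=12
Step 13: PC=12 exec 'HALT'. After: A=10 B=5 C=55 D=4 ZF=0 PC=12 HALTED
Total instructions executed: 13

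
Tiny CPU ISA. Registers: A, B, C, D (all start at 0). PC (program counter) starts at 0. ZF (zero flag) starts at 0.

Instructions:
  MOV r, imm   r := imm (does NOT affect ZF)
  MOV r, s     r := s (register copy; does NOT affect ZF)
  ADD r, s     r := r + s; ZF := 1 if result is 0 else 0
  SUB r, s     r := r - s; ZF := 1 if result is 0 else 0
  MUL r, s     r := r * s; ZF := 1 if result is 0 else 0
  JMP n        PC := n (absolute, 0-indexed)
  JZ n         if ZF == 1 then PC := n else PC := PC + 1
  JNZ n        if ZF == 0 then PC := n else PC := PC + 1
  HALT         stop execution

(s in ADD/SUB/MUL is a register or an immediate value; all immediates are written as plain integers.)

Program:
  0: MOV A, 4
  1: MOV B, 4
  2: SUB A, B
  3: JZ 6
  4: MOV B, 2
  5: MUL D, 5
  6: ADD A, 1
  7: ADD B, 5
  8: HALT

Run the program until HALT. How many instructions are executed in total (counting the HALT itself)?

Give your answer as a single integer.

Answer: 7

Derivation:
Step 1: PC=0 exec 'MOV A, 4'. After: A=4 B=0 C=0 D=0 ZF=0 PC=1
Step 2: PC=1 exec 'MOV B, 4'. After: A=4 B=4 C=0 D=0 ZF=0 PC=2
Step 3: PC=2 exec 'SUB A, B'. After: A=0 B=4 C=0 D=0 ZF=1 PC=3
Step 4: PC=3 exec 'JZ 6'. After: A=0 B=4 C=0 D=0 ZF=1 PC=6
Step 5: PC=6 exec 'ADD A, 1'. After: A=1 B=4 C=0 D=0 ZF=0 PC=7
Step 6: PC=7 exec 'ADD B, 5'. After: A=1 B=9 C=0 D=0 ZF=0 PC=8
Step 7: PC=8 exec 'HALT'. After: A=1 B=9 C=0 D=0 ZF=0 PC=8 HALTED
Total instructions executed: 7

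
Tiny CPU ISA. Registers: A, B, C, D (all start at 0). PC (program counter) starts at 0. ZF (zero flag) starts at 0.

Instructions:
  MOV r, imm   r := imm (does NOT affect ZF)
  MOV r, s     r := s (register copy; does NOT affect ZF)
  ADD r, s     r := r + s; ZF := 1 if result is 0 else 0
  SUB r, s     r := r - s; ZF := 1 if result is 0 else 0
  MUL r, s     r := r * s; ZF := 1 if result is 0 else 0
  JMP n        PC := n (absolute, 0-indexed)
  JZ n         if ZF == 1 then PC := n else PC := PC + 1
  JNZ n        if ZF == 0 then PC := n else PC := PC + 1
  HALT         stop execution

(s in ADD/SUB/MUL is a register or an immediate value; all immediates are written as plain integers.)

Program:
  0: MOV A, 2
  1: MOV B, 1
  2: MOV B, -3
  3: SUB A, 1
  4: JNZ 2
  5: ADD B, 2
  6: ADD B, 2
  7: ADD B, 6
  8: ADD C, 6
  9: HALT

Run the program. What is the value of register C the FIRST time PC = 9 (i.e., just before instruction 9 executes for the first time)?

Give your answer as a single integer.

Step 1: PC=0 exec 'MOV A, 2'. After: A=2 B=0 C=0 D=0 ZF=0 PC=1
Step 2: PC=1 exec 'MOV B, 1'. After: A=2 B=1 C=0 D=0 ZF=0 PC=2
Step 3: PC=2 exec 'MOV B, -3'. After: A=2 B=-3 C=0 D=0 ZF=0 PC=3
Step 4: PC=3 exec 'SUB A, 1'. After: A=1 B=-3 C=0 D=0 ZF=0 PC=4
Step 5: PC=4 exec 'JNZ 2'. After: A=1 B=-3 C=0 D=0 ZF=0 PC=2
Step 6: PC=2 exec 'MOV B, -3'. After: A=1 B=-3 C=0 D=0 ZF=0 PC=3
Step 7: PC=3 exec 'SUB A, 1'. After: A=0 B=-3 C=0 D=0 ZF=1 PC=4
Step 8: PC=4 exec 'JNZ 2'. After: A=0 B=-3 C=0 D=0 ZF=1 PC=5
Step 9: PC=5 exec 'ADD B, 2'. After: A=0 B=-1 C=0 D=0 ZF=0 PC=6
Step 10: PC=6 exec 'ADD B, 2'. After: A=0 B=1 C=0 D=0 ZF=0 PC=7
Step 11: PC=7 exec 'ADD B, 6'. After: A=0 B=7 C=0 D=0 ZF=0 PC=8
Step 12: PC=8 exec 'ADD C, 6'. After: A=0 B=7 C=6 D=0 ZF=0 PC=9
First time PC=9: C=6

6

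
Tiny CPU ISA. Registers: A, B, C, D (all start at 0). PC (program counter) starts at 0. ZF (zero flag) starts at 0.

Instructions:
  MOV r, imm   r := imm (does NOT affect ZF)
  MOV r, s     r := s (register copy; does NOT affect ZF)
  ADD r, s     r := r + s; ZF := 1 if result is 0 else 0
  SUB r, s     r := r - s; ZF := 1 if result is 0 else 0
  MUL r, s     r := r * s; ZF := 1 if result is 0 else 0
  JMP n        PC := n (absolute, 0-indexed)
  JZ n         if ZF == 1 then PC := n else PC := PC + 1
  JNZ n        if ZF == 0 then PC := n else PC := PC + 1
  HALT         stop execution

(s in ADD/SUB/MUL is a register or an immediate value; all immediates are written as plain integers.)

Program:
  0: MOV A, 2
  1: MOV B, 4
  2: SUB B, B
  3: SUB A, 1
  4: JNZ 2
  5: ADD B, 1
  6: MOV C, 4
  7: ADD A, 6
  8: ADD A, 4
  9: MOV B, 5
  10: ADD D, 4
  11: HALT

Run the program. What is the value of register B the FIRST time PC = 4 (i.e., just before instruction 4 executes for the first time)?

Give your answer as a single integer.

Step 1: PC=0 exec 'MOV A, 2'. After: A=2 B=0 C=0 D=0 ZF=0 PC=1
Step 2: PC=1 exec 'MOV B, 4'. After: A=2 B=4 C=0 D=0 ZF=0 PC=2
Step 3: PC=2 exec 'SUB B, B'. After: A=2 B=0 C=0 D=0 ZF=1 PC=3
Step 4: PC=3 exec 'SUB A, 1'. After: A=1 B=0 C=0 D=0 ZF=0 PC=4
First time PC=4: B=0

0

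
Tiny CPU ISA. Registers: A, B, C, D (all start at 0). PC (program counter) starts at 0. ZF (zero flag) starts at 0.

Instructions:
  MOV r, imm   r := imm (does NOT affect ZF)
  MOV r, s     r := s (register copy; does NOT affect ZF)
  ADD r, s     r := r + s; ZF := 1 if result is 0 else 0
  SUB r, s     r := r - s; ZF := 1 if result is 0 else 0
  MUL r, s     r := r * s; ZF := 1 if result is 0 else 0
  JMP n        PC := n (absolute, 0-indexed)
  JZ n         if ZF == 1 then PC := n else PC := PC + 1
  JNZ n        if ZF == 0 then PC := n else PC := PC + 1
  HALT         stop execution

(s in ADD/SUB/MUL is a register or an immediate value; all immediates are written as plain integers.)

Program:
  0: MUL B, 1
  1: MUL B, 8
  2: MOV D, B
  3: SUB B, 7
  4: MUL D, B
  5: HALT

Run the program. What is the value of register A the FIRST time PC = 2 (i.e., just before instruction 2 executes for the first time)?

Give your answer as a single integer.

Step 1: PC=0 exec 'MUL B, 1'. After: A=0 B=0 C=0 D=0 ZF=1 PC=1
Step 2: PC=1 exec 'MUL B, 8'. After: A=0 B=0 C=0 D=0 ZF=1 PC=2
First time PC=2: A=0

0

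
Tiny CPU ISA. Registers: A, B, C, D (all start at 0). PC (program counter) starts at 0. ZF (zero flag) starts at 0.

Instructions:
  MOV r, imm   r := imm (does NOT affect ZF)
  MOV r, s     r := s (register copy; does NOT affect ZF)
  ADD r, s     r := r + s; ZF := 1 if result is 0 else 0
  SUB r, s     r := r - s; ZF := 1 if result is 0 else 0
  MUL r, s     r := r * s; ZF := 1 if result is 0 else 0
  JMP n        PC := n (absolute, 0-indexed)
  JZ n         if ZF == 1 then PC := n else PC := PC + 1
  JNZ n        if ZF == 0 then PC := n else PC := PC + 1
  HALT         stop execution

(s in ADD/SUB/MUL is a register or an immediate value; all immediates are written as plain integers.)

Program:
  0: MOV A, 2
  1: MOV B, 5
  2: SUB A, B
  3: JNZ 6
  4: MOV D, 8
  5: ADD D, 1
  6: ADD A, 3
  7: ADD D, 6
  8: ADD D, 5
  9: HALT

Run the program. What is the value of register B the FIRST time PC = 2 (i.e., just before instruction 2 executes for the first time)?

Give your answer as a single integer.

Step 1: PC=0 exec 'MOV A, 2'. After: A=2 B=0 C=0 D=0 ZF=0 PC=1
Step 2: PC=1 exec 'MOV B, 5'. After: A=2 B=5 C=0 D=0 ZF=0 PC=2
First time PC=2: B=5

5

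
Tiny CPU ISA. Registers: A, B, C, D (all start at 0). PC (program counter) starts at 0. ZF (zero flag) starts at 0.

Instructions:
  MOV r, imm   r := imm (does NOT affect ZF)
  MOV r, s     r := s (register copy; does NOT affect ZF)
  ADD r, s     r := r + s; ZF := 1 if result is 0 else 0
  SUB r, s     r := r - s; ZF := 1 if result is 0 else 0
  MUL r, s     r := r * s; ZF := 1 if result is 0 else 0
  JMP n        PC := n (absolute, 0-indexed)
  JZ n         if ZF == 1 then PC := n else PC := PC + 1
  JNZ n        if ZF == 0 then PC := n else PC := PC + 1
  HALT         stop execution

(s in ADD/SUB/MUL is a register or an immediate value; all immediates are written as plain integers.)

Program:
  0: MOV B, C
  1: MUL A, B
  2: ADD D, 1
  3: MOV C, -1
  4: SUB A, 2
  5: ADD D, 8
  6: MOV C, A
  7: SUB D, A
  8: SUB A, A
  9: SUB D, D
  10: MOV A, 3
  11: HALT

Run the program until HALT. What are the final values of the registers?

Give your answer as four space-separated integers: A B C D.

Step 1: PC=0 exec 'MOV B, C'. After: A=0 B=0 C=0 D=0 ZF=0 PC=1
Step 2: PC=1 exec 'MUL A, B'. After: A=0 B=0 C=0 D=0 ZF=1 PC=2
Step 3: PC=2 exec 'ADD D, 1'. After: A=0 B=0 C=0 D=1 ZF=0 PC=3
Step 4: PC=3 exec 'MOV C, -1'. After: A=0 B=0 C=-1 D=1 ZF=0 PC=4
Step 5: PC=4 exec 'SUB A, 2'. After: A=-2 B=0 C=-1 D=1 ZF=0 PC=5
Step 6: PC=5 exec 'ADD D, 8'. After: A=-2 B=0 C=-1 D=9 ZF=0 PC=6
Step 7: PC=6 exec 'MOV C, A'. After: A=-2 B=0 C=-2 D=9 ZF=0 PC=7
Step 8: PC=7 exec 'SUB D, A'. After: A=-2 B=0 C=-2 D=11 ZF=0 PC=8
Step 9: PC=8 exec 'SUB A, A'. After: A=0 B=0 C=-2 D=11 ZF=1 PC=9
Step 10: PC=9 exec 'SUB D, D'. After: A=0 B=0 C=-2 D=0 ZF=1 PC=10
Step 11: PC=10 exec 'MOV A, 3'. After: A=3 B=0 C=-2 D=0 ZF=1 PC=11
Step 12: PC=11 exec 'HALT'. After: A=3 B=0 C=-2 D=0 ZF=1 PC=11 HALTED

Answer: 3 0 -2 0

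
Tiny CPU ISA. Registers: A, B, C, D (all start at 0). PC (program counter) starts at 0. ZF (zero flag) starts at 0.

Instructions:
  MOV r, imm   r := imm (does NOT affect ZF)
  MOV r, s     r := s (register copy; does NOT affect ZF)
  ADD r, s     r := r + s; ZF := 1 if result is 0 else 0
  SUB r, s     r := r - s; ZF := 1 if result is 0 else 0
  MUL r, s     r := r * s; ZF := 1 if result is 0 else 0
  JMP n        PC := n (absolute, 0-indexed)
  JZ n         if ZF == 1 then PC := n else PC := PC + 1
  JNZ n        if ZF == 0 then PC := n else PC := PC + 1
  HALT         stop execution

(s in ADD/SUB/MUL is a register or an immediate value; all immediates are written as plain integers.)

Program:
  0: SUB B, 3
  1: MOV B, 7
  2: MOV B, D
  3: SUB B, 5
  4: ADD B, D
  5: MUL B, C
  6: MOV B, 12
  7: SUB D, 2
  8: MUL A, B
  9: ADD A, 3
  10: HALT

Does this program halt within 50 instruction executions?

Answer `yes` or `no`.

Step 1: PC=0 exec 'SUB B, 3'. After: A=0 B=-3 C=0 D=0 ZF=0 PC=1
Step 2: PC=1 exec 'MOV B, 7'. After: A=0 B=7 C=0 D=0 ZF=0 PC=2
Step 3: PC=2 exec 'MOV B, D'. After: A=0 B=0 C=0 D=0 ZF=0 PC=3
Step 4: PC=3 exec 'SUB B, 5'. After: A=0 B=-5 C=0 D=0 ZF=0 PC=4
Step 5: PC=4 exec 'ADD B, D'. After: A=0 B=-5 C=0 D=0 ZF=0 PC=5
Step 6: PC=5 exec 'MUL B, C'. After: A=0 B=0 C=0 D=0 ZF=1 PC=6
Step 7: PC=6 exec 'MOV B, 12'. After: A=0 B=12 C=0 D=0 ZF=1 PC=7
Step 8: PC=7 exec 'SUB D, 2'. After: A=0 B=12 C=0 D=-2 ZF=0 PC=8
Step 9: PC=8 exec 'MUL A, B'. After: A=0 B=12 C=0 D=-2 ZF=1 PC=9
Step 10: PC=9 exec 'ADD A, 3'. After: A=3 B=12 C=0 D=-2 ZF=0 PC=10
Step 11: PC=10 exec 'HALT'. After: A=3 B=12 C=0 D=-2 ZF=0 PC=10 HALTED

Answer: yes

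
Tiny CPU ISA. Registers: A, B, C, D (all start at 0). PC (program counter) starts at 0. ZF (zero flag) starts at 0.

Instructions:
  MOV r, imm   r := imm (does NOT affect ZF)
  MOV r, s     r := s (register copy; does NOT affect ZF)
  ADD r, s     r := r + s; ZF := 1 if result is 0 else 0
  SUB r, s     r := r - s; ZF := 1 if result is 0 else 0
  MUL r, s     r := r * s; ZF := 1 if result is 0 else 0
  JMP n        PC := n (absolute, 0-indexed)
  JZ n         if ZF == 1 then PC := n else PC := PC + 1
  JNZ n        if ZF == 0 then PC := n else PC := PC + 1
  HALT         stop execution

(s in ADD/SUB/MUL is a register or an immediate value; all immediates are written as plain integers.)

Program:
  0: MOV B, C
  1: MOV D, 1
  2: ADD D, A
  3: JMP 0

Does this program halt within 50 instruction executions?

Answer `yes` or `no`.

Answer: no

Derivation:
Step 1: PC=0 exec 'MOV B, C'. After: A=0 B=0 C=0 D=0 ZF=0 PC=1
Step 2: PC=1 exec 'MOV D, 1'. After: A=0 B=0 C=0 D=1 ZF=0 PC=2
Step 3: PC=2 exec 'ADD D, A'. After: A=0 B=0 C=0 D=1 ZF=0 PC=3
Step 4: PC=3 exec 'JMP 0'. After: A=0 B=0 C=0 D=1 ZF=0 PC=0
Step 5: PC=0 exec 'MOV B, C'. After: A=0 B=0 C=0 D=1 ZF=0 PC=1
Step 6: PC=1 exec 'MOV D, 1'. After: A=0 B=0 C=0 D=1 ZF=0 PC=2
State after step 6 equals state after step 2: the program is in a cycle of length 4 and will never halt.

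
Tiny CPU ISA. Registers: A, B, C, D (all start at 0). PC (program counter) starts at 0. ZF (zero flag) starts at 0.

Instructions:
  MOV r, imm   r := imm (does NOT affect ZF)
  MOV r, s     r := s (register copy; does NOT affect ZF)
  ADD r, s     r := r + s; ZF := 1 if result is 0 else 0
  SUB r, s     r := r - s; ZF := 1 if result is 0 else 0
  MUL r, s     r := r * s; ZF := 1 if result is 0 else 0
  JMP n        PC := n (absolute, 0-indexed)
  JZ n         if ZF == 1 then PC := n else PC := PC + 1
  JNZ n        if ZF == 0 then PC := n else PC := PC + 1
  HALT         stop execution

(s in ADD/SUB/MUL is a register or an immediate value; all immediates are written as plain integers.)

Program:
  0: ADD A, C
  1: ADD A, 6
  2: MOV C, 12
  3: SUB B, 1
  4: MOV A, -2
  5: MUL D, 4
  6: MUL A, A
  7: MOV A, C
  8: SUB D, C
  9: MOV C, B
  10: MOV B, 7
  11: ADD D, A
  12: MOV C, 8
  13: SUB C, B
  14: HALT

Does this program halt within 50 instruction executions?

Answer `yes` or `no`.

Step 1: PC=0 exec 'ADD A, C'. After: A=0 B=0 C=0 D=0 ZF=1 PC=1
Step 2: PC=1 exec 'ADD A, 6'. After: A=6 B=0 C=0 D=0 ZF=0 PC=2
Step 3: PC=2 exec 'MOV C, 12'. After: A=6 B=0 C=12 D=0 ZF=0 PC=3
Step 4: PC=3 exec 'SUB B, 1'. After: A=6 B=-1 C=12 D=0 ZF=0 PC=4
Step 5: PC=4 exec 'MOV A, -2'. After: A=-2 B=-1 C=12 D=0 ZF=0 PC=5
Step 6: PC=5 exec 'MUL D, 4'. After: A=-2 B=-1 C=12 D=0 ZF=1 PC=6
Step 7: PC=6 exec 'MUL A, A'. After: A=4 B=-1 C=12 D=0 ZF=0 PC=7
Step 8: PC=7 exec 'MOV A, C'. After: A=12 B=-1 C=12 D=0 ZF=0 PC=8
Step 9: PC=8 exec 'SUB D, C'. After: A=12 B=-1 C=12 D=-12 ZF=0 PC=9
Step 10: PC=9 exec 'MOV C, B'. After: A=12 B=-1 C=-1 D=-12 ZF=0 PC=10
Step 11: PC=10 exec 'MOV B, 7'. After: A=12 B=7 C=-1 D=-12 ZF=0 PC=11
Step 12: PC=11 exec 'ADD D, A'. After: A=12 B=7 C=-1 D=0 ZF=1 PC=12
Step 13: PC=12 exec 'MOV C, 8'. After: A=12 B=7 C=8 D=0 ZF=1 PC=13
Step 14: PC=13 exec 'SUB C, B'. After: A=12 B=7 C=1 D=0 ZF=0 PC=14
Step 15: PC=14 exec 'HALT'. After: A=12 B=7 C=1 D=0 ZF=0 PC=14 HALTED

Answer: yes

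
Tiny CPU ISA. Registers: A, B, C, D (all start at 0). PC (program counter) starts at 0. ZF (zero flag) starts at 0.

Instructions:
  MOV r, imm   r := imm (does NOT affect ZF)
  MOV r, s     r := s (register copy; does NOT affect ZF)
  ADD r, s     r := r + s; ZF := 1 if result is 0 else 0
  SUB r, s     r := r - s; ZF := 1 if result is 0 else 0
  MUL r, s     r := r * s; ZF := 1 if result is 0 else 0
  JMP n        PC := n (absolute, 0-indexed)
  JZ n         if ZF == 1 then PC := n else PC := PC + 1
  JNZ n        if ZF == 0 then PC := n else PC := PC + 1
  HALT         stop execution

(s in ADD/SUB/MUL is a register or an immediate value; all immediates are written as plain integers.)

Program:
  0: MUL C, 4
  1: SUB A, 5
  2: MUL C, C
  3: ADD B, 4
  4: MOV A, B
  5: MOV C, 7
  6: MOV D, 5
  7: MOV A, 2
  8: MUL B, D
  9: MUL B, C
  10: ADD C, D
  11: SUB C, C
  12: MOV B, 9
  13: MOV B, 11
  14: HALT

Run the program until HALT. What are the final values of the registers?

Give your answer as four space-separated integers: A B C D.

Answer: 2 11 0 5

Derivation:
Step 1: PC=0 exec 'MUL C, 4'. After: A=0 B=0 C=0 D=0 ZF=1 PC=1
Step 2: PC=1 exec 'SUB A, 5'. After: A=-5 B=0 C=0 D=0 ZF=0 PC=2
Step 3: PC=2 exec 'MUL C, C'. After: A=-5 B=0 C=0 D=0 ZF=1 PC=3
Step 4: PC=3 exec 'ADD B, 4'. After: A=-5 B=4 C=0 D=0 ZF=0 PC=4
Step 5: PC=4 exec 'MOV A, B'. After: A=4 B=4 C=0 D=0 ZF=0 PC=5
Step 6: PC=5 exec 'MOV C, 7'. After: A=4 B=4 C=7 D=0 ZF=0 PC=6
Step 7: PC=6 exec 'MOV D, 5'. After: A=4 B=4 C=7 D=5 ZF=0 PC=7
Step 8: PC=7 exec 'MOV A, 2'. After: A=2 B=4 C=7 D=5 ZF=0 PC=8
Step 9: PC=8 exec 'MUL B, D'. After: A=2 B=20 C=7 D=5 ZF=0 PC=9
Step 10: PC=9 exec 'MUL B, C'. After: A=2 B=140 C=7 D=5 ZF=0 PC=10
Step 11: PC=10 exec 'ADD C, D'. After: A=2 B=140 C=12 D=5 ZF=0 PC=11
Step 12: PC=11 exec 'SUB C, C'. After: A=2 B=140 C=0 D=5 ZF=1 PC=12
Step 13: PC=12 exec 'MOV B, 9'. After: A=2 B=9 C=0 D=5 ZF=1 PC=13
Step 14: PC=13 exec 'MOV B, 11'. After: A=2 B=11 C=0 D=5 ZF=1 PC=14
Step 15: PC=14 exec 'HALT'. After: A=2 B=11 C=0 D=5 ZF=1 PC=14 HALTED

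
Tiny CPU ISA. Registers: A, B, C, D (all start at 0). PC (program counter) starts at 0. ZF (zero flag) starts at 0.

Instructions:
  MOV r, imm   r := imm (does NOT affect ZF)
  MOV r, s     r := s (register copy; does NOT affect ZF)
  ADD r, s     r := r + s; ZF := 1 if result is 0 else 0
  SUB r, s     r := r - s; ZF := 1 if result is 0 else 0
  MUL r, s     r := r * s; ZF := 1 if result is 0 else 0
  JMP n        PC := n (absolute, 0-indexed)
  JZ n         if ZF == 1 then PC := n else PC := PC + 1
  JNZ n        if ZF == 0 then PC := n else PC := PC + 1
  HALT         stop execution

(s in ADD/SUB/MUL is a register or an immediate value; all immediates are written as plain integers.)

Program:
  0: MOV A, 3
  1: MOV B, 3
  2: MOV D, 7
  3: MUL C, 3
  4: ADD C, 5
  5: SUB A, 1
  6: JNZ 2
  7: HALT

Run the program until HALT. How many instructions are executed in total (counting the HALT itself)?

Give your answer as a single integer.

Step 1: PC=0 exec 'MOV A, 3'. After: A=3 B=0 C=0 D=0 ZF=0 PC=1
Step 2: PC=1 exec 'MOV B, 3'. After: A=3 B=3 C=0 D=0 ZF=0 PC=2
Step 3: PC=2 exec 'MOV D, 7'. After: A=3 B=3 C=0 D=7 ZF=0 PC=3
Step 4: PC=3 exec 'MUL C, 3'. After: A=3 B=3 C=0 D=7 ZF=1 PC=4
Step 5: PC=4 exec 'ADD C, 5'. After: A=3 B=3 C=5 D=7 ZF=0 PC=5
Step 6: PC=5 exec 'SUB A, 1'. After: A=2 B=3 C=5 D=7 ZF=0 PC=6
Step 7: PC=6 exec 'JNZ 2'. After: A=2 B=3 C=5 D=7 ZF=0 PC=2
Step 8: PC=2 exec 'MOV D, 7'. After: A=2 B=3 C=5 D=7 ZF=0 PC=3
Step 9: PC=3 exec 'MUL C, 3'. After: A=2 B=3 C=15 D=7 ZF=0 PC=4
Step 10: PC=4 exec 'ADD C, 5'. After: A=2 B=3 C=20 D=7 ZF=0 PC=5
Step 11: PC=5 exec 'SUB A, 1'. After: A=1 B=3 C=20 D=7 ZF=0 PC=6
Step 12: PC=6 exec 'JNZ 2'. After: A=1 B=3 C=20 D=7 ZF=0 PC=2
Step 13: PC=2 exec 'MOV D, 7'. After: A=1 B=3 C=20 D=7 ZF=0 PC=3
Step 14: PC=3 exec 'MUL C, 3'. After: A=1 B=3 C=60 D=7 ZF=0 PC=4
Step 15: PC=4 exec 'ADD C, 5'. After: A=1 B=3 C=65 D=7 ZF=0 PC=5
Step 16: PC=5 exec 'SUB A, 1'. After: A=0 B=3 C=65 D=7 ZF=1 PC=6
Step 17: PC=6 exec 'JNZ 2'. After: A=0 B=3 C=65 D=7 ZF=1 PC=7
Step 18: PC=7 exec 'HALT'. After: A=0 B=3 C=65 D=7 ZF=1 PC=7 HALTED
Total instructions executed: 18

Answer: 18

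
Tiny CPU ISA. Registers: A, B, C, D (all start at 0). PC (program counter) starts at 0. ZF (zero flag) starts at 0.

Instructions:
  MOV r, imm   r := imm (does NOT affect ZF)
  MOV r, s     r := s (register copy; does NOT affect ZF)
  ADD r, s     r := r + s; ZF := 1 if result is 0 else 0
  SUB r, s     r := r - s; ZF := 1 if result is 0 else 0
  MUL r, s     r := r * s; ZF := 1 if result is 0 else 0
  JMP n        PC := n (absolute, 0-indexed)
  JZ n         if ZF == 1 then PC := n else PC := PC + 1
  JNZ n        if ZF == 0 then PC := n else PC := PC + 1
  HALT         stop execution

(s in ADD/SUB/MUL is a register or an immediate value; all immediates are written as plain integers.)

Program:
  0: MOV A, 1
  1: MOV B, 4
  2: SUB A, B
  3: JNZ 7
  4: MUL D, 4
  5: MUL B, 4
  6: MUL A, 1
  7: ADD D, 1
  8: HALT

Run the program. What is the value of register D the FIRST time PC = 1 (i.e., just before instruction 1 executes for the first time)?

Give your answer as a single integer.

Step 1: PC=0 exec 'MOV A, 1'. After: A=1 B=0 C=0 D=0 ZF=0 PC=1
First time PC=1: D=0

0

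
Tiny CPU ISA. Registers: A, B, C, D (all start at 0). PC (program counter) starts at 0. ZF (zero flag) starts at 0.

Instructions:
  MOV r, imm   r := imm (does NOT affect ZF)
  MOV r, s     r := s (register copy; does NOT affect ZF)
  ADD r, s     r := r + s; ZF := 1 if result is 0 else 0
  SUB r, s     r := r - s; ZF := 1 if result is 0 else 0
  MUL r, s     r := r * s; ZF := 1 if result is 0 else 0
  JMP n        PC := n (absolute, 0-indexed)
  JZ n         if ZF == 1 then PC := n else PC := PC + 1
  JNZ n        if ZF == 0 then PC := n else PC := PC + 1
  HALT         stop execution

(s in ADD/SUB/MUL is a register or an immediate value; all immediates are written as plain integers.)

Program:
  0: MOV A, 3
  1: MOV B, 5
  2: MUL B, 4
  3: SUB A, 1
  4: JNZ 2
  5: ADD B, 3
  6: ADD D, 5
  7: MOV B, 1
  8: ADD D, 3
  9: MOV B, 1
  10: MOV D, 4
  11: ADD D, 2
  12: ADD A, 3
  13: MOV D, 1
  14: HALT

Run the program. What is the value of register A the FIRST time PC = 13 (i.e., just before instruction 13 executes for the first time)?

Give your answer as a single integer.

Step 1: PC=0 exec 'MOV A, 3'. After: A=3 B=0 C=0 D=0 ZF=0 PC=1
Step 2: PC=1 exec 'MOV B, 5'. After: A=3 B=5 C=0 D=0 ZF=0 PC=2
Step 3: PC=2 exec 'MUL B, 4'. After: A=3 B=20 C=0 D=0 ZF=0 PC=3
Step 4: PC=3 exec 'SUB A, 1'. After: A=2 B=20 C=0 D=0 ZF=0 PC=4
Step 5: PC=4 exec 'JNZ 2'. After: A=2 B=20 C=0 D=0 ZF=0 PC=2
Step 6: PC=2 exec 'MUL B, 4'. After: A=2 B=80 C=0 D=0 ZF=0 PC=3
Step 7: PC=3 exec 'SUB A, 1'. After: A=1 B=80 C=0 D=0 ZF=0 PC=4
Step 8: PC=4 exec 'JNZ 2'. After: A=1 B=80 C=0 D=0 ZF=0 PC=2
Step 9: PC=2 exec 'MUL B, 4'. After: A=1 B=320 C=0 D=0 ZF=0 PC=3
Step 10: PC=3 exec 'SUB A, 1'. After: A=0 B=320 C=0 D=0 ZF=1 PC=4
Step 11: PC=4 exec 'JNZ 2'. After: A=0 B=320 C=0 D=0 ZF=1 PC=5
Step 12: PC=5 exec 'ADD B, 3'. After: A=0 B=323 C=0 D=0 ZF=0 PC=6
Step 13: PC=6 exec 'ADD D, 5'. After: A=0 B=323 C=0 D=5 ZF=0 PC=7
Step 14: PC=7 exec 'MOV B, 1'. After: A=0 B=1 C=0 D=5 ZF=0 PC=8
Step 15: PC=8 exec 'ADD D, 3'. After: A=0 B=1 C=0 D=8 ZF=0 PC=9
Step 16: PC=9 exec 'MOV B, 1'. After: A=0 B=1 C=0 D=8 ZF=0 PC=10
Step 17: PC=10 exec 'MOV D, 4'. After: A=0 B=1 C=0 D=4 ZF=0 PC=11
Step 18: PC=11 exec 'ADD D, 2'. After: A=0 B=1 C=0 D=6 ZF=0 PC=12
Step 19: PC=12 exec 'ADD A, 3'. After: A=3 B=1 C=0 D=6 ZF=0 PC=13
First time PC=13: A=3

3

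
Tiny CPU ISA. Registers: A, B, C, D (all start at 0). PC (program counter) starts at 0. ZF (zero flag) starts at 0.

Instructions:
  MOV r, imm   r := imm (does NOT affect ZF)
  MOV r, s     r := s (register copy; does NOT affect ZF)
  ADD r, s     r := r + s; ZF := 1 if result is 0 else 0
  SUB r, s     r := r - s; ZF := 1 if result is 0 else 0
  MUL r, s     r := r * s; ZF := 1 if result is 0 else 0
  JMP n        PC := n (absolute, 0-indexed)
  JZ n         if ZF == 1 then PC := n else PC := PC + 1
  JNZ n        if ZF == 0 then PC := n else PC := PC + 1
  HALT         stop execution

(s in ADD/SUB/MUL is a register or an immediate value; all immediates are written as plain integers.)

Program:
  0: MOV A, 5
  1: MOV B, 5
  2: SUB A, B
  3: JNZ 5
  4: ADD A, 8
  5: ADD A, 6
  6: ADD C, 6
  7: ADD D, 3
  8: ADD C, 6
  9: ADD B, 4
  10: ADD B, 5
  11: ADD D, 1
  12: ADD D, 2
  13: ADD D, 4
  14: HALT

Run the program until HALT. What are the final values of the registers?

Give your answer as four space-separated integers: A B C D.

Answer: 14 14 12 10

Derivation:
Step 1: PC=0 exec 'MOV A, 5'. After: A=5 B=0 C=0 D=0 ZF=0 PC=1
Step 2: PC=1 exec 'MOV B, 5'. After: A=5 B=5 C=0 D=0 ZF=0 PC=2
Step 3: PC=2 exec 'SUB A, B'. After: A=0 B=5 C=0 D=0 ZF=1 PC=3
Step 4: PC=3 exec 'JNZ 5'. After: A=0 B=5 C=0 D=0 ZF=1 PC=4
Step 5: PC=4 exec 'ADD A, 8'. After: A=8 B=5 C=0 D=0 ZF=0 PC=5
Step 6: PC=5 exec 'ADD A, 6'. After: A=14 B=5 C=0 D=0 ZF=0 PC=6
Step 7: PC=6 exec 'ADD C, 6'. After: A=14 B=5 C=6 D=0 ZF=0 PC=7
Step 8: PC=7 exec 'ADD D, 3'. After: A=14 B=5 C=6 D=3 ZF=0 PC=8
Step 9: PC=8 exec 'ADD C, 6'. After: A=14 B=5 C=12 D=3 ZF=0 PC=9
Step 10: PC=9 exec 'ADD B, 4'. After: A=14 B=9 C=12 D=3 ZF=0 PC=10
Step 11: PC=10 exec 'ADD B, 5'. After: A=14 B=14 C=12 D=3 ZF=0 PC=11
Step 12: PC=11 exec 'ADD D, 1'. After: A=14 B=14 C=12 D=4 ZF=0 PC=12
Step 13: PC=12 exec 'ADD D, 2'. After: A=14 B=14 C=12 D=6 ZF=0 PC=13
Step 14: PC=13 exec 'ADD D, 4'. After: A=14 B=14 C=12 D=10 ZF=0 PC=14
Step 15: PC=14 exec 'HALT'. After: A=14 B=14 C=12 D=10 ZF=0 PC=14 HALTED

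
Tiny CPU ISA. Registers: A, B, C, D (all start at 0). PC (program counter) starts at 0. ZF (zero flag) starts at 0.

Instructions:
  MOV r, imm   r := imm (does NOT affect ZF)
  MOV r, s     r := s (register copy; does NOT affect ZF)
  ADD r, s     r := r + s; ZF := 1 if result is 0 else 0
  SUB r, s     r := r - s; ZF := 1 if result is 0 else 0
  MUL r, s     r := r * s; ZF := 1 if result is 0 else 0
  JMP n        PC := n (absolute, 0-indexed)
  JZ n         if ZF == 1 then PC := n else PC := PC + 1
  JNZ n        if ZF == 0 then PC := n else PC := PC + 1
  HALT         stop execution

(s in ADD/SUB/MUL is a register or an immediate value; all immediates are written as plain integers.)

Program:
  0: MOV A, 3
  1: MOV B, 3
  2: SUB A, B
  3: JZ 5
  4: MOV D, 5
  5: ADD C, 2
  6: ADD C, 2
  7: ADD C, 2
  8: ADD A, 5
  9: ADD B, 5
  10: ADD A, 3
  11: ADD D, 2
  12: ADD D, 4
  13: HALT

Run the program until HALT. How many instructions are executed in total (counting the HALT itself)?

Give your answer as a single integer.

Answer: 13

Derivation:
Step 1: PC=0 exec 'MOV A, 3'. After: A=3 B=0 C=0 D=0 ZF=0 PC=1
Step 2: PC=1 exec 'MOV B, 3'. After: A=3 B=3 C=0 D=0 ZF=0 PC=2
Step 3: PC=2 exec 'SUB A, B'. After: A=0 B=3 C=0 D=0 ZF=1 PC=3
Step 4: PC=3 exec 'JZ 5'. After: A=0 B=3 C=0 D=0 ZF=1 PC=5
Step 5: PC=5 exec 'ADD C, 2'. After: A=0 B=3 C=2 D=0 ZF=0 PC=6
Step 6: PC=6 exec 'ADD C, 2'. After: A=0 B=3 C=4 D=0 ZF=0 PC=7
Step 7: PC=7 exec 'ADD C, 2'. After: A=0 B=3 C=6 D=0 ZF=0 PC=8
Step 8: PC=8 exec 'ADD A, 5'. After: A=5 B=3 C=6 D=0 ZF=0 PC=9
Step 9: PC=9 exec 'ADD B, 5'. After: A=5 B=8 C=6 D=0 ZF=0 PC=10
Step 10: PC=10 exec 'ADD A, 3'. After: A=8 B=8 C=6 D=0 ZF=0 PC=11
Step 11: PC=11 exec 'ADD D, 2'. After: A=8 B=8 C=6 D=2 ZF=0 PC=12
Step 12: PC=12 exec 'ADD D, 4'. After: A=8 B=8 C=6 D=6 ZF=0 PC=13
Step 13: PC=13 exec 'HALT'. After: A=8 B=8 C=6 D=6 ZF=0 PC=13 HALTED
Total instructions executed: 13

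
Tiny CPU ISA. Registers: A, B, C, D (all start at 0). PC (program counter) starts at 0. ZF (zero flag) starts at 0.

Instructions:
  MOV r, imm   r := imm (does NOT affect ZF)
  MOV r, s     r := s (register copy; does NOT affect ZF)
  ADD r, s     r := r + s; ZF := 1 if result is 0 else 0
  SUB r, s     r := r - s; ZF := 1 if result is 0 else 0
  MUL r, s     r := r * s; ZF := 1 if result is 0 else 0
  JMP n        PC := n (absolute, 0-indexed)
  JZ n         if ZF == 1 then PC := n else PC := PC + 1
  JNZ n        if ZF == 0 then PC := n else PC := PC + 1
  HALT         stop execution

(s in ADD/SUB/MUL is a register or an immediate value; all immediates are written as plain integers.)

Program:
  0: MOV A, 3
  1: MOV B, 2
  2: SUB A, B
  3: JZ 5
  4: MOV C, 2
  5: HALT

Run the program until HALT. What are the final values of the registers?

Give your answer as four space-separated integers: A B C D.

Step 1: PC=0 exec 'MOV A, 3'. After: A=3 B=0 C=0 D=0 ZF=0 PC=1
Step 2: PC=1 exec 'MOV B, 2'. After: A=3 B=2 C=0 D=0 ZF=0 PC=2
Step 3: PC=2 exec 'SUB A, B'. After: A=1 B=2 C=0 D=0 ZF=0 PC=3
Step 4: PC=3 exec 'JZ 5'. After: A=1 B=2 C=0 D=0 ZF=0 PC=4
Step 5: PC=4 exec 'MOV C, 2'. After: A=1 B=2 C=2 D=0 ZF=0 PC=5
Step 6: PC=5 exec 'HALT'. After: A=1 B=2 C=2 D=0 ZF=0 PC=5 HALTED

Answer: 1 2 2 0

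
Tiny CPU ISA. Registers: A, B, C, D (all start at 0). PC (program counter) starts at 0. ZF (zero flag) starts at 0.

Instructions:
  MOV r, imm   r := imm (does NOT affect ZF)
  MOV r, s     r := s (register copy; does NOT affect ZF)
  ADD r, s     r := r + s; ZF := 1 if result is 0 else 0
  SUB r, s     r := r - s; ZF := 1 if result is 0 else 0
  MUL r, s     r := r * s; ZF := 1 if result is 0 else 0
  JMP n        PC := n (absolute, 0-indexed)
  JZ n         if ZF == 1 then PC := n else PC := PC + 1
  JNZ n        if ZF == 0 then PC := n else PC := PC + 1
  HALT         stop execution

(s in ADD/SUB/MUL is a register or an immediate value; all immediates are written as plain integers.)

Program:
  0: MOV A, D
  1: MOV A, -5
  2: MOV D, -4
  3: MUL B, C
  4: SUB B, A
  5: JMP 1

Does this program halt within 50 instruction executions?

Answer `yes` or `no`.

Step 1: PC=0 exec 'MOV A, D'. After: A=0 B=0 C=0 D=0 ZF=0 PC=1
Step 2: PC=1 exec 'MOV A, -5'. After: A=-5 B=0 C=0 D=0 ZF=0 PC=2
Step 3: PC=2 exec 'MOV D, -4'. After: A=-5 B=0 C=0 D=-4 ZF=0 PC=3
Step 4: PC=3 exec 'MUL B, C'. After: A=-5 B=0 C=0 D=-4 ZF=1 PC=4
Step 5: PC=4 exec 'SUB B, A'. After: A=-5 B=5 C=0 D=-4 ZF=0 PC=5
Step 6: PC=5 exec 'JMP 1'. After: A=-5 B=5 C=0 D=-4 ZF=0 PC=1
Step 7: PC=1 exec 'MOV A, -5'. After: A=-5 B=5 C=0 D=-4 ZF=0 PC=2
Step 8: PC=2 exec 'MOV D, -4'. After: A=-5 B=5 C=0 D=-4 ZF=0 PC=3
Step 9: PC=3 exec 'MUL B, C'. After: A=-5 B=0 C=0 D=-4 ZF=1 PC=4
State after step 9 equals state after step 4: the program is in a cycle of length 5 and will never halt.

Answer: no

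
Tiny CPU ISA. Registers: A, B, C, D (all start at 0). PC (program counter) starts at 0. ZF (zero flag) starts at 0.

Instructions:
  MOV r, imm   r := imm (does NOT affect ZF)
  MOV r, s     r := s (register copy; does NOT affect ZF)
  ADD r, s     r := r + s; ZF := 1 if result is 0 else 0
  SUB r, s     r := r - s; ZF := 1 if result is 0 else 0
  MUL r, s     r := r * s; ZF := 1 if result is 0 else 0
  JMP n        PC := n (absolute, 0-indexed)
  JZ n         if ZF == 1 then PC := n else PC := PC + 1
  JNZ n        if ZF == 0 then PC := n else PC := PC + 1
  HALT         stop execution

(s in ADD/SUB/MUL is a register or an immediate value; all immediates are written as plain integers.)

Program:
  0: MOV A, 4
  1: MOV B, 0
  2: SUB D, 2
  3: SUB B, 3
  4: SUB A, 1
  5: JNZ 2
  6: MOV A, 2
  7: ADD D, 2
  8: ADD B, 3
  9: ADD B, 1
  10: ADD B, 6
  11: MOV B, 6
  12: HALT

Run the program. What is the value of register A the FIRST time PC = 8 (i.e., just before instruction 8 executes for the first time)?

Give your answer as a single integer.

Step 1: PC=0 exec 'MOV A, 4'. After: A=4 B=0 C=0 D=0 ZF=0 PC=1
Step 2: PC=1 exec 'MOV B, 0'. After: A=4 B=0 C=0 D=0 ZF=0 PC=2
Step 3: PC=2 exec 'SUB D, 2'. After: A=4 B=0 C=0 D=-2 ZF=0 PC=3
Step 4: PC=3 exec 'SUB B, 3'. After: A=4 B=-3 C=0 D=-2 ZF=0 PC=4
Step 5: PC=4 exec 'SUB A, 1'. After: A=3 B=-3 C=0 D=-2 ZF=0 PC=5
Step 6: PC=5 exec 'JNZ 2'. After: A=3 B=-3 C=0 D=-2 ZF=0 PC=2
Step 7: PC=2 exec 'SUB D, 2'. After: A=3 B=-3 C=0 D=-4 ZF=0 PC=3
Step 8: PC=3 exec 'SUB B, 3'. After: A=3 B=-6 C=0 D=-4 ZF=0 PC=4
Step 9: PC=4 exec 'SUB A, 1'. After: A=2 B=-6 C=0 D=-4 ZF=0 PC=5
Step 10: PC=5 exec 'JNZ 2'. After: A=2 B=-6 C=0 D=-4 ZF=0 PC=2
Step 11: PC=2 exec 'SUB D, 2'. After: A=2 B=-6 C=0 D=-6 ZF=0 PC=3
Step 12: PC=3 exec 'SUB B, 3'. After: A=2 B=-9 C=0 D=-6 ZF=0 PC=4
Step 13: PC=4 exec 'SUB A, 1'. After: A=1 B=-9 C=0 D=-6 ZF=0 PC=5
Step 14: PC=5 exec 'JNZ 2'. After: A=1 B=-9 C=0 D=-6 ZF=0 PC=2
Step 15: PC=2 exec 'SUB D, 2'. After: A=1 B=-9 C=0 D=-8 ZF=0 PC=3
Step 16: PC=3 exec 'SUB B, 3'. After: A=1 B=-12 C=0 D=-8 ZF=0 PC=4
Step 17: PC=4 exec 'SUB A, 1'. After: A=0 B=-12 C=0 D=-8 ZF=1 PC=5
Step 18: PC=5 exec 'JNZ 2'. After: A=0 B=-12 C=0 D=-8 ZF=1 PC=6
Step 19: PC=6 exec 'MOV A, 2'. After: A=2 B=-12 C=0 D=-8 ZF=1 PC=7
Step 20: PC=7 exec 'ADD D, 2'. After: A=2 B=-12 C=0 D=-6 ZF=0 PC=8
First time PC=8: A=2

2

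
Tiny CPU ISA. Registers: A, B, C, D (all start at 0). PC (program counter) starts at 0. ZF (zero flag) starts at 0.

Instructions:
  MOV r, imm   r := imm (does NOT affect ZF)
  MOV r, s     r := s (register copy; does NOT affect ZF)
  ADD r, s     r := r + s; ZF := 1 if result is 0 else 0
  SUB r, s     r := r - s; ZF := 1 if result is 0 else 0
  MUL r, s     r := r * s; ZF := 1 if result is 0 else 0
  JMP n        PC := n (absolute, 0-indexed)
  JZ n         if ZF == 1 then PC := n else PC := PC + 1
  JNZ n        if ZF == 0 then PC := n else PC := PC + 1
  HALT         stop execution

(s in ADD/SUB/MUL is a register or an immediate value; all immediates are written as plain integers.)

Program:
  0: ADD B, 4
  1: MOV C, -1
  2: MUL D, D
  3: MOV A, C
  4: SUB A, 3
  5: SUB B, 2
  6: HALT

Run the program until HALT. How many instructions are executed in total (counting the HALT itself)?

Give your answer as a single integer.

Step 1: PC=0 exec 'ADD B, 4'. After: A=0 B=4 C=0 D=0 ZF=0 PC=1
Step 2: PC=1 exec 'MOV C, -1'. After: A=0 B=4 C=-1 D=0 ZF=0 PC=2
Step 3: PC=2 exec 'MUL D, D'. After: A=0 B=4 C=-1 D=0 ZF=1 PC=3
Step 4: PC=3 exec 'MOV A, C'. After: A=-1 B=4 C=-1 D=0 ZF=1 PC=4
Step 5: PC=4 exec 'SUB A, 3'. After: A=-4 B=4 C=-1 D=0 ZF=0 PC=5
Step 6: PC=5 exec 'SUB B, 2'. After: A=-4 B=2 C=-1 D=0 ZF=0 PC=6
Step 7: PC=6 exec 'HALT'. After: A=-4 B=2 C=-1 D=0 ZF=0 PC=6 HALTED
Total instructions executed: 7

Answer: 7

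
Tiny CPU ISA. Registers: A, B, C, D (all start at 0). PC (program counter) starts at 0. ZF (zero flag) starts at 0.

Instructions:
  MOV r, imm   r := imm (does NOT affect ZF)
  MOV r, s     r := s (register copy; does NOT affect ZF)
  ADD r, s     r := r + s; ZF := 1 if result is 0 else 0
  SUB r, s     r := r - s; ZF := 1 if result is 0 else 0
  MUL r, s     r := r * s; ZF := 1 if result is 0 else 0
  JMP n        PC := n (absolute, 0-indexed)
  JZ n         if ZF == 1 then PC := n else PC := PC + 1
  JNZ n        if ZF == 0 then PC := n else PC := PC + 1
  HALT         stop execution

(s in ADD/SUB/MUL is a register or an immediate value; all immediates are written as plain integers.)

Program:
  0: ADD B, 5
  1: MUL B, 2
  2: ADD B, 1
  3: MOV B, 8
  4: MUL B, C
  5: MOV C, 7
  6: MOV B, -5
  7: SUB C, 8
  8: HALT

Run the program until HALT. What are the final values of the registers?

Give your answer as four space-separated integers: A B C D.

Step 1: PC=0 exec 'ADD B, 5'. After: A=0 B=5 C=0 D=0 ZF=0 PC=1
Step 2: PC=1 exec 'MUL B, 2'. After: A=0 B=10 C=0 D=0 ZF=0 PC=2
Step 3: PC=2 exec 'ADD B, 1'. After: A=0 B=11 C=0 D=0 ZF=0 PC=3
Step 4: PC=3 exec 'MOV B, 8'. After: A=0 B=8 C=0 D=0 ZF=0 PC=4
Step 5: PC=4 exec 'MUL B, C'. After: A=0 B=0 C=0 D=0 ZF=1 PC=5
Step 6: PC=5 exec 'MOV C, 7'. After: A=0 B=0 C=7 D=0 ZF=1 PC=6
Step 7: PC=6 exec 'MOV B, -5'. After: A=0 B=-5 C=7 D=0 ZF=1 PC=7
Step 8: PC=7 exec 'SUB C, 8'. After: A=0 B=-5 C=-1 D=0 ZF=0 PC=8
Step 9: PC=8 exec 'HALT'. After: A=0 B=-5 C=-1 D=0 ZF=0 PC=8 HALTED

Answer: 0 -5 -1 0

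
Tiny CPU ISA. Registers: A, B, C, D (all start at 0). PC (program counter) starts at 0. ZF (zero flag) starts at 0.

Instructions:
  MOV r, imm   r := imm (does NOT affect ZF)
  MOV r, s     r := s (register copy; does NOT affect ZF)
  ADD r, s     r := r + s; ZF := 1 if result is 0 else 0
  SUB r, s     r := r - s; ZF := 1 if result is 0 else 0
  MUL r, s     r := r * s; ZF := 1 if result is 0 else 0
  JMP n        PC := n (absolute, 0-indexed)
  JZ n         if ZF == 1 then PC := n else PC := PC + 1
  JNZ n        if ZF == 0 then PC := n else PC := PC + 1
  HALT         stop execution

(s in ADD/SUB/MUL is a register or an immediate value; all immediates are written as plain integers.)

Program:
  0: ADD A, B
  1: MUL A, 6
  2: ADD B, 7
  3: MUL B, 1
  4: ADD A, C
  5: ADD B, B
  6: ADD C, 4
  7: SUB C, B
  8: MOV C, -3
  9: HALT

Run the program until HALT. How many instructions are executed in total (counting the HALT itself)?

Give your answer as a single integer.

Answer: 10

Derivation:
Step 1: PC=0 exec 'ADD A, B'. After: A=0 B=0 C=0 D=0 ZF=1 PC=1
Step 2: PC=1 exec 'MUL A, 6'. After: A=0 B=0 C=0 D=0 ZF=1 PC=2
Step 3: PC=2 exec 'ADD B, 7'. After: A=0 B=7 C=0 D=0 ZF=0 PC=3
Step 4: PC=3 exec 'MUL B, 1'. After: A=0 B=7 C=0 D=0 ZF=0 PC=4
Step 5: PC=4 exec 'ADD A, C'. After: A=0 B=7 C=0 D=0 ZF=1 PC=5
Step 6: PC=5 exec 'ADD B, B'. After: A=0 B=14 C=0 D=0 ZF=0 PC=6
Step 7: PC=6 exec 'ADD C, 4'. After: A=0 B=14 C=4 D=0 ZF=0 PC=7
Step 8: PC=7 exec 'SUB C, B'. After: A=0 B=14 C=-10 D=0 ZF=0 PC=8
Step 9: PC=8 exec 'MOV C, -3'. After: A=0 B=14 C=-3 D=0 ZF=0 PC=9
Step 10: PC=9 exec 'HALT'. After: A=0 B=14 C=-3 D=0 ZF=0 PC=9 HALTED
Total instructions executed: 10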